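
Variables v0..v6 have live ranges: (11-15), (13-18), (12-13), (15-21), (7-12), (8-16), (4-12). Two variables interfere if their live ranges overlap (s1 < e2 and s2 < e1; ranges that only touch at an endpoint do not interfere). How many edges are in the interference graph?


Check all pairs for overlapping intervals.
Two intervals (s1,e1) and (s2,e2) overlap if s1 < e2 and s2 < e1.
v0 (11-15) vs v1..v6: overlaps v1, v2, v4, v5, v6 -> 5
v1 (13-18) vs v2..v6: overlaps v3, v5 -> 2
v2 (12-13) vs v3..v6: overlaps v5 -> 1
v3 (15-21) vs v4..v6: overlaps v5 -> 1
v4 (7-12) vs v5..v6: overlaps v5, v6 -> 2
v5 (8-16) vs v6: overlaps v6 -> 1
Total overlapping pairs = 5 + 2 + 1 + 1 + 2 + 1 = 12

12


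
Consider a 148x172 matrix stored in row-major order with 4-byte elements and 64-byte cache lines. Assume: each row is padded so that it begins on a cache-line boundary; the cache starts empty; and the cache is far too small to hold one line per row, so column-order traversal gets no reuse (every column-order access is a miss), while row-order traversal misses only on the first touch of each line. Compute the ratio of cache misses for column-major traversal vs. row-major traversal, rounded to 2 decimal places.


Each row occupies 172 * 4 = 688 bytes and starts on a line boundary, so it spans ceil(688 / 64) = 11 cache lines.
Row-major traversal misses (one per line touched): 148 * ceil(172 * 4 / 64) = 1628
Column-major traversal misses (no reuse, every access misses): 148 * 172 = 25456
Ratio = 25456 / 1628 = 15.64

15.64


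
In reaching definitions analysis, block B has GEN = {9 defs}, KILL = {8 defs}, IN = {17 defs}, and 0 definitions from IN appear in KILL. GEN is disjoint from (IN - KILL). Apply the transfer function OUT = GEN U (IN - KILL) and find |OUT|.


IN - KILL: 17 - 0 = 17 surviving definitions
OUT = GEN + surviving = 9 + 17 = 26

26


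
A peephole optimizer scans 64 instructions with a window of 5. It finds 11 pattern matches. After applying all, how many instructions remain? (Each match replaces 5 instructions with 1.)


Each match removes 4 instructions.
Total removed = 11 * 4 = 44
Remaining = 64 - 44 = 20

20


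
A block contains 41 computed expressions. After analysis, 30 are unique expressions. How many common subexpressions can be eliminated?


CSE count = total expressions - unique expressions
= 41 - 30 = 11

11


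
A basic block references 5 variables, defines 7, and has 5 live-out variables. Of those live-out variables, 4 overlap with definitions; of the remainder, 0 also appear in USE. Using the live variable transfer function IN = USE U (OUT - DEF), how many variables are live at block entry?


OUT - DEF: 5 - 4 = 1
|IN| = |USE| + |OUT - DEF| - |USE ∩ (OUT - DEF)| = 5 + 1 - 0 = 6

6


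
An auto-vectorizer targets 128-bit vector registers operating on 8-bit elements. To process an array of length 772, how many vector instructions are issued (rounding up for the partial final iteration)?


Width = 128 / 8 = 16 elements per vector op
Iterations = ceil(772 / 16) = 49

49


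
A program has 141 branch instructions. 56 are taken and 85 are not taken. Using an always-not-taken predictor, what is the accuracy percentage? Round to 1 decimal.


Predictor: always-not-taken
Correct predictions = 85
Accuracy = 85 / 141 * 100 = 60.3%

60.3


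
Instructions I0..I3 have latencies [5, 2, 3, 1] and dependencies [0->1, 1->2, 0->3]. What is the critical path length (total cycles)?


Compute longest path through dependency graph: dist(Ik) = max over predecessors of dist + latency(Ik).
dist(I0) = latency 5 = 5
dist(I1) = dist(I0) + 2 = 5 + 2 = 7
dist(I2) = dist(I1) + 3 = 7 + 3 = 10
dist(I3) = dist(I0) + 1 = 5 + 1 = 6
Critical path = max dist = 10

10


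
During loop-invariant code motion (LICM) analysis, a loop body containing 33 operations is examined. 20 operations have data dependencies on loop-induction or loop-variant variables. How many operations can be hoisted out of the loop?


Invariant candidates = total - loop-dependent
= 33 - 20 = 13

13


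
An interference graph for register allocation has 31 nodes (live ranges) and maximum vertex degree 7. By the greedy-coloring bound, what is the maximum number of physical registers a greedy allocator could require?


Greedy coloring never needs more than (max_degree + 1) colors: when coloring a vertex, at most max_degree neighbors are already colored.
Upper bound = 7 + 1 = 8

8


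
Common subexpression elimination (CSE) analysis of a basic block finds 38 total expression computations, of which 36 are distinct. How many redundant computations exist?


CSE count = total expressions - unique expressions
= 38 - 36 = 2

2


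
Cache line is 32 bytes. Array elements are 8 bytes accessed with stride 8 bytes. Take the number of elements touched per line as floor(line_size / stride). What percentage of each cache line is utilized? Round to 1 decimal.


Elements per cache line = floor(32 / 8) = 4
Bytes used = 4 * 8 = 32
Utilization = 32 / 32 * 100 = 100.0%

100.0


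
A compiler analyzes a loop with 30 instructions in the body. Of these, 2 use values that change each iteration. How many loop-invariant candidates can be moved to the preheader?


Invariant candidates = total - loop-dependent
= 30 - 2 = 28

28


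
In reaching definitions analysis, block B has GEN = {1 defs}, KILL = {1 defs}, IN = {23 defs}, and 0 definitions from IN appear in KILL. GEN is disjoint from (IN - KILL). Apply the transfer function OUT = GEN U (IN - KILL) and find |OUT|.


IN - KILL: 23 - 0 = 23 surviving definitions
OUT = GEN + surviving = 1 + 23 = 24

24


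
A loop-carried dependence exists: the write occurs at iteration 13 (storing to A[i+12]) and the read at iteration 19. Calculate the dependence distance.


Distance = read iteration - write iteration
= 19 - 13 = 6

6


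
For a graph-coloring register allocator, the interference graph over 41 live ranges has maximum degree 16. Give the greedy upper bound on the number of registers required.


Greedy coloring never needs more than (max_degree + 1) colors: when coloring a vertex, at most max_degree neighbors are already colored.
Upper bound = 16 + 1 = 17

17


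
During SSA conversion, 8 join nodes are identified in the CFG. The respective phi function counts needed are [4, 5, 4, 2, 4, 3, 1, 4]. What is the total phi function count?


Total phi functions = sum of phi functions at each join node
= 4 + 5 + 4 + 2 + 4 + 3 + 1 + 4 = 27

27


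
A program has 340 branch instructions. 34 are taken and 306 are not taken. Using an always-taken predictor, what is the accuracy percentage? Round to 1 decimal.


Predictor: always-taken
Correct predictions = 34
Accuracy = 34 / 340 * 100 = 10.0%

10.0


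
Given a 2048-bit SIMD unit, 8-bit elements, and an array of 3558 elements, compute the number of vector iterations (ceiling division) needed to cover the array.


Width = 2048 / 8 = 256 elements per vector op
Iterations = ceil(3558 / 256) = 14

14


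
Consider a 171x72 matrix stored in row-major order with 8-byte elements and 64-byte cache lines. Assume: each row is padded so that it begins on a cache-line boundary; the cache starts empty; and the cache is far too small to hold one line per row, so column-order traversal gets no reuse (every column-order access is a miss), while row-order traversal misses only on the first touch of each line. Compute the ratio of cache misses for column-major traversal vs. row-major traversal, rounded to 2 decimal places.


Each row occupies 72 * 8 = 576 bytes and starts on a line boundary, so it spans ceil(576 / 64) = 9 cache lines.
Row-major traversal misses (one per line touched): 171 * ceil(72 * 8 / 64) = 1539
Column-major traversal misses (no reuse, every access misses): 171 * 72 = 12312
Ratio = 12312 / 1539 = 8.0

8.0


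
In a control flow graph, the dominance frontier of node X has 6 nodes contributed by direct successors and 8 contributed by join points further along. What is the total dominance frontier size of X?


DF(X) = direct successor contributions + join point contributions
= 6 + 8 = 14

14


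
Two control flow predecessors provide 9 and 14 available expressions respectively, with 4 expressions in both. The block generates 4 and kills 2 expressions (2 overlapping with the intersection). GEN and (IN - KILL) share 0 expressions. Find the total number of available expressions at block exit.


IN = intersection of predecessors = 4
IN - KILL = 4 - 2 = 2
|OUT| = |GEN| + |IN - KILL| - |GEN ∩ (IN - KILL)| = 4 + 2 - 0 = 6

6


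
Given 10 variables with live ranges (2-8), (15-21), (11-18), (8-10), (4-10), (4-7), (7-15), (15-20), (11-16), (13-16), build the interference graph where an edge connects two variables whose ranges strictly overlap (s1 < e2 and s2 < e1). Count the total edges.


Check all pairs for overlapping intervals.
Two intervals (s1,e1) and (s2,e2) overlap if s1 < e2 and s2 < e1.
v0 (2-8) vs v1..v9: overlaps v4, v5, v6 -> 3
v1 (15-21) vs v2..v9: overlaps v2, v7, v8, v9 -> 4
v2 (11-18) vs v3..v9: overlaps v6, v7, v8, v9 -> 4
v3 (8-10) vs v4..v9: overlaps v4, v6 -> 2
v4 (4-10) vs v5..v9: overlaps v5, v6 -> 2
v5 (4-7) vs v6..v9: overlaps none -> 0
v6 (7-15) vs v7..v9: overlaps v8, v9 -> 2
v7 (15-20) vs v8..v9: overlaps v8, v9 -> 2
v8 (11-16) vs v9: overlaps v9 -> 1
Total overlapping pairs = 3 + 4 + 4 + 2 + 2 + 0 + 2 + 2 + 1 = 20

20


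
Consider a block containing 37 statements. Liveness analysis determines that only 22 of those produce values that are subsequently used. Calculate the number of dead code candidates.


Dead code = total statements - live definitions
= 37 - 22 = 15

15


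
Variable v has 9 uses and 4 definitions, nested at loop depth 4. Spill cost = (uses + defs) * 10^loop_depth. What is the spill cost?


uses + defs = 9 + 4 = 13
10^4 = 10000
Spill cost = 13 * 10000 = 130000

130000


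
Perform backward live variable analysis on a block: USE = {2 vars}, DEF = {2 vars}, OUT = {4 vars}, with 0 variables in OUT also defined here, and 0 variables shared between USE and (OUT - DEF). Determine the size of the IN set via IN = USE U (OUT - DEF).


OUT - DEF: 4 - 0 = 4
|IN| = |USE| + |OUT - DEF| - |USE ∩ (OUT - DEF)| = 2 + 4 - 0 = 6

6


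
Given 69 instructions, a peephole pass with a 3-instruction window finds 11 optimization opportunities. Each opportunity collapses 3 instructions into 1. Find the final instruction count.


Each match removes 2 instructions.
Total removed = 11 * 2 = 22
Remaining = 69 - 22 = 47

47


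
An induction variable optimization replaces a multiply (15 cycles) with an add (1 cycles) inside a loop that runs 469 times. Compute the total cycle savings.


Per-iteration saving = 15 - 1 = 14
Total saved = 469 * 14 = 6566

6566


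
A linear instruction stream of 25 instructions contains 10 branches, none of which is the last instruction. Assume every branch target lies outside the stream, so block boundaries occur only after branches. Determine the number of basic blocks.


With no in-sequence branch targets, the leaders are the first instruction plus the instruction after each branch.
Number of basic blocks = branches + 1
= 10 + 1 = 11

11


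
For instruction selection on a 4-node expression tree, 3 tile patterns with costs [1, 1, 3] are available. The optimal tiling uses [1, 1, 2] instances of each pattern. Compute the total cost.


Total cost = sum(count_i * cost_i)
= 1*1 + 1*1 + 2*3
= 8

8


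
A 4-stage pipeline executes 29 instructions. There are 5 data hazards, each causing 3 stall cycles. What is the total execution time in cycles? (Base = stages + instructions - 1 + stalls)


Base cycles = 4 + 29 - 1 = 32
Total stalls = 5 * 3 = 15
Total = 32 + 15 = 47

47


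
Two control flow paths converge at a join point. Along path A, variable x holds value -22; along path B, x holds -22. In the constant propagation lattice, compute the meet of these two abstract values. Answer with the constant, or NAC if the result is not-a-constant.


Meet operation: if both paths give the same constant, result is that constant; if they differ, result is NAC (not-a-constant).
Path A: -22, Path B: -22 -> equal
Result: constant -> -22

-22


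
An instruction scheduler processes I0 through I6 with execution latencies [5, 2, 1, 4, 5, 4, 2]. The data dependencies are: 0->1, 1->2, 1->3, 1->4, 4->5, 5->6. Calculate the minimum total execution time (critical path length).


Compute longest path through dependency graph: dist(Ik) = max over predecessors of dist + latency(Ik).
dist(I0) = latency 5 = 5
dist(I1) = dist(I0) + 2 = 5 + 2 = 7
dist(I2) = dist(I1) + 1 = 7 + 1 = 8
dist(I3) = dist(I1) + 4 = 7 + 4 = 11
dist(I4) = dist(I1) + 5 = 7 + 5 = 12
dist(I5) = dist(I4) + 4 = 12 + 4 = 16
dist(I6) = dist(I5) + 2 = 16 + 2 = 18
Critical path = max dist = 18

18


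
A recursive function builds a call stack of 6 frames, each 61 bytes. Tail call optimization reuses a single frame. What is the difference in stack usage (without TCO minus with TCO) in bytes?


Without TCO: 6 * 61 = 366 bytes
With TCO: reuse 1 frame = 61 bytes
Savings = 366 - 61 = 305

305


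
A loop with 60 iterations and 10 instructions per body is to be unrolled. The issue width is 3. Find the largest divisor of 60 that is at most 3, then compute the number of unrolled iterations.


Largest divisor of 60 <= 3 is 3
New iterations = 60 / 3 = 20

20


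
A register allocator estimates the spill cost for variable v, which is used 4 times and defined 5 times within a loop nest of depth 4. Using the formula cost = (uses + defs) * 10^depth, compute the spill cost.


uses + defs = 4 + 5 = 9
10^4 = 10000
Spill cost = 9 * 10000 = 90000

90000


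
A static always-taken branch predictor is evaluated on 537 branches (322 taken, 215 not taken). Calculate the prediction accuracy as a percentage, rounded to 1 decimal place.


Predictor: always-taken
Correct predictions = 322
Accuracy = 322 / 537 * 100 = 60.0%

60.0


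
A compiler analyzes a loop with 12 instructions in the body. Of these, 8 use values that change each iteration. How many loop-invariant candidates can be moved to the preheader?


Invariant candidates = total - loop-dependent
= 12 - 8 = 4

4


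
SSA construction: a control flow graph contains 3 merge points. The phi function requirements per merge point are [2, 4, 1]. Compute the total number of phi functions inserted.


Total phi functions = sum of phi functions at each join node
= 2 + 4 + 1 = 7

7


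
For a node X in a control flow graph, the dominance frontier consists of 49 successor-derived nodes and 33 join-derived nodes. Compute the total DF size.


DF(X) = direct successor contributions + join point contributions
= 49 + 33 = 82

82


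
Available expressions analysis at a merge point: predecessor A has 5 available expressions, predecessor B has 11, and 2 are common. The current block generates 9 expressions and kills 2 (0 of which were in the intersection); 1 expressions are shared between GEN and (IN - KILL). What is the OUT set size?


IN = intersection of predecessors = 2
IN - KILL = 2 - 0 = 2
|OUT| = |GEN| + |IN - KILL| - |GEN ∩ (IN - KILL)| = 9 + 2 - 1 = 10

10


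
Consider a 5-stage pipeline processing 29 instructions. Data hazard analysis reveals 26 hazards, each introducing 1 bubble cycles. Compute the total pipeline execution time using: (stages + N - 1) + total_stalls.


Base cycles = 5 + 29 - 1 = 33
Total stalls = 26 * 1 = 26
Total = 33 + 26 = 59

59


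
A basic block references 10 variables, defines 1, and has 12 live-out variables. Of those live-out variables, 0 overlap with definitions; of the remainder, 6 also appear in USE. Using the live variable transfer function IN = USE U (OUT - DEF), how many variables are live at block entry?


OUT - DEF: 12 - 0 = 12
|IN| = |USE| + |OUT - DEF| - |USE ∩ (OUT - DEF)| = 10 + 12 - 6 = 16

16


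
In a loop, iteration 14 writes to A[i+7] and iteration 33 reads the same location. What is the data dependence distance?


Distance = read iteration - write iteration
= 33 - 14 = 19

19


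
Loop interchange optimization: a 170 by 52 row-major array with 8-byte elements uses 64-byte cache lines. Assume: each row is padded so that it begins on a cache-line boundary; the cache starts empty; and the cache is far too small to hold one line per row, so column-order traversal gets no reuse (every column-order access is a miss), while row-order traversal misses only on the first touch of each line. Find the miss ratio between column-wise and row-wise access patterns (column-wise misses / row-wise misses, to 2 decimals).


Each row occupies 52 * 8 = 416 bytes and starts on a line boundary, so it spans ceil(416 / 64) = 7 cache lines.
Row-major traversal misses (one per line touched): 170 * ceil(52 * 8 / 64) = 1190
Column-major traversal misses (no reuse, every access misses): 170 * 52 = 8840
Ratio = 8840 / 1190 = 7.43

7.43


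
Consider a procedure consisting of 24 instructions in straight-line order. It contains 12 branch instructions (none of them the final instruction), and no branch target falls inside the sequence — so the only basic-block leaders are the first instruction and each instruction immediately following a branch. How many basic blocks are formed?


With no in-sequence branch targets, the leaders are the first instruction plus the instruction after each branch.
Number of basic blocks = branches + 1
= 12 + 1 = 13

13


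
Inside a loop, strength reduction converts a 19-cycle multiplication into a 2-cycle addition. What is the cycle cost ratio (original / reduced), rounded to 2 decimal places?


Ratio = mult_cost / add_cost = 19 / 2 = 9.5

9.5


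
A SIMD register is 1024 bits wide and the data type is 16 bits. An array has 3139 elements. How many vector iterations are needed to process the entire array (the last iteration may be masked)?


Width = 1024 / 16 = 64 elements per vector op
Iterations = ceil(3139 / 64) = 50

50


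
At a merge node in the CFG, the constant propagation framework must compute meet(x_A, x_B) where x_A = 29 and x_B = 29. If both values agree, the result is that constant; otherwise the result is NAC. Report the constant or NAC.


Meet operation: if both paths give the same constant, result is that constant; if they differ, result is NAC (not-a-constant).
Path A: 29, Path B: 29 -> equal
Result: constant -> 29

29


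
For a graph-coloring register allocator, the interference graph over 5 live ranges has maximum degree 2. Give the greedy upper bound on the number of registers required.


Greedy coloring never needs more than (max_degree + 1) colors: when coloring a vertex, at most max_degree neighbors are already colored.
Upper bound = 2 + 1 = 3

3


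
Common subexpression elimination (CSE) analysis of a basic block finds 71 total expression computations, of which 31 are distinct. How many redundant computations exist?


CSE count = total expressions - unique expressions
= 71 - 31 = 40

40


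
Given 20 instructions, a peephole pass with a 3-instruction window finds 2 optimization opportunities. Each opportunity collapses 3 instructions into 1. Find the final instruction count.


Each match removes 2 instructions.
Total removed = 2 * 2 = 4
Remaining = 20 - 4 = 16

16


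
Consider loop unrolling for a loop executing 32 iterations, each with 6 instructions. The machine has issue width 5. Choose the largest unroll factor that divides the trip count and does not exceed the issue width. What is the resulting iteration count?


Largest divisor of 32 <= 5 is 4
New iterations = 32 / 4 = 8

8


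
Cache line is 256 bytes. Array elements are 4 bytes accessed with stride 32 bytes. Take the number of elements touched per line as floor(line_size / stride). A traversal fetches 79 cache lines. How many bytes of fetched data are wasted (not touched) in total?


Elements per line = floor(256 / 32) = 8
Bytes used per line = 8 * 4 = 32
Wasted per line = 256 - 32 = 224
Total wasted = 224 * 79 = 17696

17696


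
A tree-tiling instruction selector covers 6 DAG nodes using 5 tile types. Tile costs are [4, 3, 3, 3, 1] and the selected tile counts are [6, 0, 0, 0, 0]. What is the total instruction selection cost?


Total cost = sum(count_i * cost_i)
= 6*4 + 0*3 + 0*3 + 0*3 + 0*1
= 24

24


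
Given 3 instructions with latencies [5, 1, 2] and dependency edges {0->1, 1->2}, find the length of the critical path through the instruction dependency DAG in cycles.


Compute longest path through dependency graph: dist(Ik) = max over predecessors of dist + latency(Ik).
dist(I0) = latency 5 = 5
dist(I1) = dist(I0) + 1 = 5 + 1 = 6
dist(I2) = dist(I1) + 2 = 6 + 2 = 8
Critical path = max dist = 8

8


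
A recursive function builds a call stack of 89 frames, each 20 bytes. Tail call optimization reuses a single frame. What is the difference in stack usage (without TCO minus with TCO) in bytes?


Without TCO: 89 * 20 = 1780 bytes
With TCO: reuse 1 frame = 20 bytes
Savings = 1780 - 20 = 1760

1760


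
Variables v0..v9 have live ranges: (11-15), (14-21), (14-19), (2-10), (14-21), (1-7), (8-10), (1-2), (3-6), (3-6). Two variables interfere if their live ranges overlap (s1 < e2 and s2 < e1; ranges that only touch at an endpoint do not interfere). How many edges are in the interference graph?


Check all pairs for overlapping intervals.
Two intervals (s1,e1) and (s2,e2) overlap if s1 < e2 and s2 < e1.
v0 (11-15) vs v1..v9: overlaps v1, v2, v4 -> 3
v1 (14-21) vs v2..v9: overlaps v2, v4 -> 2
v2 (14-19) vs v3..v9: overlaps v4 -> 1
v3 (2-10) vs v4..v9: overlaps v5, v6, v8, v9 -> 4
v4 (14-21) vs v5..v9: overlaps none -> 0
v5 (1-7) vs v6..v9: overlaps v7, v8, v9 -> 3
v6 (8-10) vs v7..v9: overlaps none -> 0
v7 (1-2) vs v8..v9: overlaps none -> 0
v8 (3-6) vs v9: overlaps v9 -> 1
Total overlapping pairs = 3 + 2 + 1 + 4 + 0 + 3 + 0 + 0 + 1 = 14

14


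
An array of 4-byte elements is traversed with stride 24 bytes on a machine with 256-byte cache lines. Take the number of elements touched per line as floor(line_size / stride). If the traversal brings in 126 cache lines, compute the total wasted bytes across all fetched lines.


Elements per line = floor(256 / 24) = 10
Bytes used per line = 10 * 4 = 40
Wasted per line = 256 - 40 = 216
Total wasted = 216 * 126 = 27216

27216


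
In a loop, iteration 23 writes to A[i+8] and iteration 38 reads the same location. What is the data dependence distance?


Distance = read iteration - write iteration
= 38 - 23 = 15

15


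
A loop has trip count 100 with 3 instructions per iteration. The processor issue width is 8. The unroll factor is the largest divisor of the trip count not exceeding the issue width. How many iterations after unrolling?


Largest divisor of 100 <= 8 is 5
New iterations = 100 / 5 = 20

20


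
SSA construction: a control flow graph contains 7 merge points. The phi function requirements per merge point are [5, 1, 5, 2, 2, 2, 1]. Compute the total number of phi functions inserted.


Total phi functions = sum of phi functions at each join node
= 5 + 1 + 5 + 2 + 2 + 2 + 1 = 18

18


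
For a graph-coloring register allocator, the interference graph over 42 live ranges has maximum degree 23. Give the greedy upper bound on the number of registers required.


Greedy coloring never needs more than (max_degree + 1) colors: when coloring a vertex, at most max_degree neighbors are already colored.
Upper bound = 23 + 1 = 24

24


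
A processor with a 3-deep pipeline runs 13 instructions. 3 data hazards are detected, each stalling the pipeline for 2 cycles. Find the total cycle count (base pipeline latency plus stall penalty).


Base cycles = 3 + 13 - 1 = 15
Total stalls = 3 * 2 = 6
Total = 15 + 6 = 21

21


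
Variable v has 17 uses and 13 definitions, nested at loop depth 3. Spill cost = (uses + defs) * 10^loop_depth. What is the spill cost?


uses + defs = 17 + 13 = 30
10^3 = 1000
Spill cost = 30 * 1000 = 30000

30000


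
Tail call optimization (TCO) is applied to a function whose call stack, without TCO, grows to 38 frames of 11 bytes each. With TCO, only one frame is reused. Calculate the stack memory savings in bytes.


Without TCO: 38 * 11 = 418 bytes
With TCO: reuse 1 frame = 11 bytes
Savings = 418 - 11 = 407

407


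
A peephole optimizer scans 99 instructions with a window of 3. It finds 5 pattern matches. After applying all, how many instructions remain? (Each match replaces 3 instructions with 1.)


Each match removes 2 instructions.
Total removed = 5 * 2 = 10
Remaining = 99 - 10 = 89

89


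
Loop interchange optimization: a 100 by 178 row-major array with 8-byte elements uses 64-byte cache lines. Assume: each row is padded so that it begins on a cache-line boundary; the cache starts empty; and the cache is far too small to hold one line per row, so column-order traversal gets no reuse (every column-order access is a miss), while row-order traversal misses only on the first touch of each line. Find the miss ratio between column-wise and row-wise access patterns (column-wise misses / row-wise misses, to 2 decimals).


Each row occupies 178 * 8 = 1424 bytes and starts on a line boundary, so it spans ceil(1424 / 64) = 23 cache lines.
Row-major traversal misses (one per line touched): 100 * ceil(178 * 8 / 64) = 2300
Column-major traversal misses (no reuse, every access misses): 100 * 178 = 17800
Ratio = 17800 / 2300 = 7.74

7.74


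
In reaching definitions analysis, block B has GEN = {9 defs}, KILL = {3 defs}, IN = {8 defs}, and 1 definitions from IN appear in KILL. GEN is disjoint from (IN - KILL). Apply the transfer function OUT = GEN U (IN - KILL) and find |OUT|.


IN - KILL: 8 - 1 = 7 surviving definitions
OUT = GEN + surviving = 9 + 7 = 16

16


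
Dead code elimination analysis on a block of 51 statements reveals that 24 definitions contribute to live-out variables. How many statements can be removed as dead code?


Dead code = total statements - live definitions
= 51 - 24 = 27

27


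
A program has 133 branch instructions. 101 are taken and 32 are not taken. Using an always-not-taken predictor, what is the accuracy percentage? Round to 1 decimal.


Predictor: always-not-taken
Correct predictions = 32
Accuracy = 32 / 133 * 100 = 24.1%

24.1


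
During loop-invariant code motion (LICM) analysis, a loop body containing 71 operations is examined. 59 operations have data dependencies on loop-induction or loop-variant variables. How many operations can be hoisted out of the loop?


Invariant candidates = total - loop-dependent
= 71 - 59 = 12

12


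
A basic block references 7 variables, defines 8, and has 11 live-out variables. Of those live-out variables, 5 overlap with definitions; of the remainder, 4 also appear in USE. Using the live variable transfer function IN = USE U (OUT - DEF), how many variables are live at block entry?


OUT - DEF: 11 - 5 = 6
|IN| = |USE| + |OUT - DEF| - |USE ∩ (OUT - DEF)| = 7 + 6 - 4 = 9

9


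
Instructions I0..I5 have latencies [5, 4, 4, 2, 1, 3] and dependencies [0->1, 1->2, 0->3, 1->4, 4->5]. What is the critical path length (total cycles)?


Compute longest path through dependency graph: dist(Ik) = max over predecessors of dist + latency(Ik).
dist(I0) = latency 5 = 5
dist(I1) = dist(I0) + 4 = 5 + 4 = 9
dist(I2) = dist(I1) + 4 = 9 + 4 = 13
dist(I3) = dist(I0) + 2 = 5 + 2 = 7
dist(I4) = dist(I1) + 1 = 9 + 1 = 10
dist(I5) = dist(I4) + 3 = 10 + 3 = 13
Critical path = max dist = 13

13


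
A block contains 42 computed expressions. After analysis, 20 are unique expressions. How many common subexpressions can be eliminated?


CSE count = total expressions - unique expressions
= 42 - 20 = 22

22


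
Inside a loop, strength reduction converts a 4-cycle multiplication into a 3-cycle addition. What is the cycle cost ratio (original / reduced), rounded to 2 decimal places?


Ratio = mult_cost / add_cost = 4 / 3 = 1.33

1.33


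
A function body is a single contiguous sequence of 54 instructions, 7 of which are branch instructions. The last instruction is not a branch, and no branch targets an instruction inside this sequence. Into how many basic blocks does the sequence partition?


With no in-sequence branch targets, the leaders are the first instruction plus the instruction after each branch.
Number of basic blocks = branches + 1
= 7 + 1 = 8

8


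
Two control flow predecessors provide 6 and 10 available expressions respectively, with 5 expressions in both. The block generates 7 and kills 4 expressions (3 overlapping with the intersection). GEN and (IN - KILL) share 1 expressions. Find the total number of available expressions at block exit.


IN = intersection of predecessors = 5
IN - KILL = 5 - 3 = 2
|OUT| = |GEN| + |IN - KILL| - |GEN ∩ (IN - KILL)| = 7 + 2 - 1 = 8

8


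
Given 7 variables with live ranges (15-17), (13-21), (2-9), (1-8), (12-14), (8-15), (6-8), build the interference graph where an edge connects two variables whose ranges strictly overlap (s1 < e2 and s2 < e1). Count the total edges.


Check all pairs for overlapping intervals.
Two intervals (s1,e1) and (s2,e2) overlap if s1 < e2 and s2 < e1.
v0 (15-17) vs v1..v6: overlaps v1 -> 1
v1 (13-21) vs v2..v6: overlaps v4, v5 -> 2
v2 (2-9) vs v3..v6: overlaps v3, v5, v6 -> 3
v3 (1-8) vs v4..v6: overlaps v6 -> 1
v4 (12-14) vs v5..v6: overlaps v5 -> 1
v5 (8-15) vs v6: overlaps none -> 0
Total overlapping pairs = 1 + 2 + 3 + 1 + 1 + 0 = 8

8


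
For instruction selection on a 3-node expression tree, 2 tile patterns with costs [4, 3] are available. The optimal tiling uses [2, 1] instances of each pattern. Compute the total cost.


Total cost = sum(count_i * cost_i)
= 2*4 + 1*3
= 11

11


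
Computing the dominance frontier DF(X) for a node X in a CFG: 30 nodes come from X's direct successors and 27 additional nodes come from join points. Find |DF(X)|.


DF(X) = direct successor contributions + join point contributions
= 30 + 27 = 57

57


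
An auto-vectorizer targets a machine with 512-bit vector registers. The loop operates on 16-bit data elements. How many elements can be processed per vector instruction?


Width = SIMD bits / data type bits
= 512 / 16 = 32

32


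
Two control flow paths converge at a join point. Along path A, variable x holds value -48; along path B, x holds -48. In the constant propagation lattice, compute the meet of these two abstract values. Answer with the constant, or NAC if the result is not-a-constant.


Meet operation: if both paths give the same constant, result is that constant; if they differ, result is NAC (not-a-constant).
Path A: -48, Path B: -48 -> equal
Result: constant -> -48

-48


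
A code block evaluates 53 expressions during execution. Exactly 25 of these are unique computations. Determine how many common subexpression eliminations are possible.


CSE count = total expressions - unique expressions
= 53 - 25 = 28

28


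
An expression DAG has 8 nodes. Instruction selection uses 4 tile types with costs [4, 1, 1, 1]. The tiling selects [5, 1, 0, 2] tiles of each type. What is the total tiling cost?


Total cost = sum(count_i * cost_i)
= 5*4 + 1*1 + 0*1 + 2*1
= 23

23


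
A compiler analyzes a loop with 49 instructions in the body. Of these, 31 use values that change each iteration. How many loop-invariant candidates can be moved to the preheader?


Invariant candidates = total - loop-dependent
= 49 - 31 = 18

18


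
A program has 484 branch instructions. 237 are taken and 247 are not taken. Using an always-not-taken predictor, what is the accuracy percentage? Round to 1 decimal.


Predictor: always-not-taken
Correct predictions = 247
Accuracy = 247 / 484 * 100 = 51.0%

51.0


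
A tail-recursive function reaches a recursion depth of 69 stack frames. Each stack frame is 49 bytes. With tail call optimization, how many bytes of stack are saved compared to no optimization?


Without TCO: 69 * 49 = 3381 bytes
With TCO: reuse 1 frame = 49 bytes
Savings = 3381 - 49 = 3332

3332


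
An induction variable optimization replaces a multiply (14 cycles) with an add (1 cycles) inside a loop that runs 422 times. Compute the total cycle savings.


Per-iteration saving = 14 - 1 = 13
Total saved = 422 * 13 = 5486

5486


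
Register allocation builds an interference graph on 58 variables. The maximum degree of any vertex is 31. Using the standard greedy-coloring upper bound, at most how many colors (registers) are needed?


Greedy coloring never needs more than (max_degree + 1) colors: when coloring a vertex, at most max_degree neighbors are already colored.
Upper bound = 31 + 1 = 32

32


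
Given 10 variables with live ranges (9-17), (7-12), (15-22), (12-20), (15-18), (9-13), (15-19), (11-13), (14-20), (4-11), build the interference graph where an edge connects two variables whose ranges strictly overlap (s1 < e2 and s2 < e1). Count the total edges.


Check all pairs for overlapping intervals.
Two intervals (s1,e1) and (s2,e2) overlap if s1 < e2 and s2 < e1.
v0 (9-17) vs v1..v9: overlaps v1, v2, v3, v4, v5, v6, v7, v8, v9 -> 9
v1 (7-12) vs v2..v9: overlaps v5, v7, v9 -> 3
v2 (15-22) vs v3..v9: overlaps v3, v4, v6, v8 -> 4
v3 (12-20) vs v4..v9: overlaps v4, v5, v6, v7, v8 -> 5
v4 (15-18) vs v5..v9: overlaps v6, v8 -> 2
v5 (9-13) vs v6..v9: overlaps v7, v9 -> 2
v6 (15-19) vs v7..v9: overlaps v8 -> 1
v7 (11-13) vs v8..v9: overlaps none -> 0
v8 (14-20) vs v9: overlaps none -> 0
Total overlapping pairs = 9 + 3 + 4 + 5 + 2 + 2 + 1 + 0 + 0 = 26

26


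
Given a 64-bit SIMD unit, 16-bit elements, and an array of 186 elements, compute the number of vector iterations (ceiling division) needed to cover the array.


Width = 64 / 16 = 4 elements per vector op
Iterations = ceil(186 / 4) = 47

47


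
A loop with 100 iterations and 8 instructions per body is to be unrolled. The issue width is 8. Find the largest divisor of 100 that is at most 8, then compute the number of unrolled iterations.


Largest divisor of 100 <= 8 is 5
New iterations = 100 / 5 = 20

20


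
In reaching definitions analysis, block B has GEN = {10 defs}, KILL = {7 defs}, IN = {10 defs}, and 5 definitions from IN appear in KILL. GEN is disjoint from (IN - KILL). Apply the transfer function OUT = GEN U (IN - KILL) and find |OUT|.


IN - KILL: 10 - 5 = 5 surviving definitions
OUT = GEN + surviving = 10 + 5 = 15

15


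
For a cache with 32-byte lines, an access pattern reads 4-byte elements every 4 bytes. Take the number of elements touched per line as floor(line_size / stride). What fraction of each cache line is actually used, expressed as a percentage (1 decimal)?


Elements per cache line = floor(32 / 4) = 8
Bytes used = 8 * 4 = 32
Utilization = 32 / 32 * 100 = 100.0%

100.0


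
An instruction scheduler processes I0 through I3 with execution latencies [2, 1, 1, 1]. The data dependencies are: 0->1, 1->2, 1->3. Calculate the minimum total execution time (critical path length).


Compute longest path through dependency graph: dist(Ik) = max over predecessors of dist + latency(Ik).
dist(I0) = latency 2 = 2
dist(I1) = dist(I0) + 1 = 2 + 1 = 3
dist(I2) = dist(I1) + 1 = 3 + 1 = 4
dist(I3) = dist(I1) + 1 = 3 + 1 = 4
Critical path = max dist = 4

4


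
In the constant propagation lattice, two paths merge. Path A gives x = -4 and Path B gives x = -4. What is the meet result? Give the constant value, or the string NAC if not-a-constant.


Meet operation: if both paths give the same constant, result is that constant; if they differ, result is NAC (not-a-constant).
Path A: -4, Path B: -4 -> equal
Result: constant -> -4

-4


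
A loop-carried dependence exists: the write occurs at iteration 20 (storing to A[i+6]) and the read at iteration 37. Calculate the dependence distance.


Distance = read iteration - write iteration
= 37 - 20 = 17

17


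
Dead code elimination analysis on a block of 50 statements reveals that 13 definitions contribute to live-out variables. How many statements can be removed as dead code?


Dead code = total statements - live definitions
= 50 - 13 = 37

37


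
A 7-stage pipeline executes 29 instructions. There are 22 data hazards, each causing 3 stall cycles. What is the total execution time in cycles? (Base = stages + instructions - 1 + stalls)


Base cycles = 7 + 29 - 1 = 35
Total stalls = 22 * 3 = 66
Total = 35 + 66 = 101

101


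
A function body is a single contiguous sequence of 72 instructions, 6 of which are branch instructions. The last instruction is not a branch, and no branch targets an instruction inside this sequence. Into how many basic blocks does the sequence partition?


With no in-sequence branch targets, the leaders are the first instruction plus the instruction after each branch.
Number of basic blocks = branches + 1
= 6 + 1 = 7

7


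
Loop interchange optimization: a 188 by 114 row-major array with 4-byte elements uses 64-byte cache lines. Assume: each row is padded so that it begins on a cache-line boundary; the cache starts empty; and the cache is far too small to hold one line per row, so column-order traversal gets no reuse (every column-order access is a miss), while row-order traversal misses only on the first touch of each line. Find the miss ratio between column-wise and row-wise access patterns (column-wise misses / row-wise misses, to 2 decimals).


Each row occupies 114 * 4 = 456 bytes and starts on a line boundary, so it spans ceil(456 / 64) = 8 cache lines.
Row-major traversal misses (one per line touched): 188 * ceil(114 * 4 / 64) = 1504
Column-major traversal misses (no reuse, every access misses): 188 * 114 = 21432
Ratio = 21432 / 1504 = 14.25

14.25


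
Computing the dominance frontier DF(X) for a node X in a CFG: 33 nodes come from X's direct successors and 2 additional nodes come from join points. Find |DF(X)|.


DF(X) = direct successor contributions + join point contributions
= 33 + 2 = 35

35


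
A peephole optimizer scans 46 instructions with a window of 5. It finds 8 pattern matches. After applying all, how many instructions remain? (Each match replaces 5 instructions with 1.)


Each match removes 4 instructions.
Total removed = 8 * 4 = 32
Remaining = 46 - 32 = 14

14


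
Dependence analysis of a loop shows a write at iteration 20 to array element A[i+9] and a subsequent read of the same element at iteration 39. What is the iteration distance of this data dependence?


Distance = read iteration - write iteration
= 39 - 20 = 19

19


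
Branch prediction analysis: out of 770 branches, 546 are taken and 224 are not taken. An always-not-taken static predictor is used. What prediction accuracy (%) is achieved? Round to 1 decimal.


Predictor: always-not-taken
Correct predictions = 224
Accuracy = 224 / 770 * 100 = 29.1%

29.1


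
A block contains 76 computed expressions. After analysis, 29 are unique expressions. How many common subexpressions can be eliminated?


CSE count = total expressions - unique expressions
= 76 - 29 = 47

47


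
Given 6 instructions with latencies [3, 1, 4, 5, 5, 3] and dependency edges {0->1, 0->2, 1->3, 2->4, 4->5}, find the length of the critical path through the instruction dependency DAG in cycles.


Compute longest path through dependency graph: dist(Ik) = max over predecessors of dist + latency(Ik).
dist(I0) = latency 3 = 3
dist(I1) = dist(I0) + 1 = 3 + 1 = 4
dist(I2) = dist(I0) + 4 = 3 + 4 = 7
dist(I3) = dist(I1) + 5 = 4 + 5 = 9
dist(I4) = dist(I2) + 5 = 7 + 5 = 12
dist(I5) = dist(I4) + 3 = 12 + 3 = 15
Critical path = max dist = 15

15


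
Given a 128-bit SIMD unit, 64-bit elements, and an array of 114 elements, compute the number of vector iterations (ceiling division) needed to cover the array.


Width = 128 / 64 = 2 elements per vector op
Iterations = ceil(114 / 2) = 57

57


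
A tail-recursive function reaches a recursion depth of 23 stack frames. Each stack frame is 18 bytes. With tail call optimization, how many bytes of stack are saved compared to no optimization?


Without TCO: 23 * 18 = 414 bytes
With TCO: reuse 1 frame = 18 bytes
Savings = 414 - 18 = 396

396
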